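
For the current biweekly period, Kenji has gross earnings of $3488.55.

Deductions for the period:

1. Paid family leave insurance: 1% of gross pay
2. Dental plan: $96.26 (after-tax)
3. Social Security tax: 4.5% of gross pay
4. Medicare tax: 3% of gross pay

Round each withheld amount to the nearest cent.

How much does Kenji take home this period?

Medicare tax: $3488.55 × 0.03 = $104.66
Paid family leave insurance: $3488.55 × 0.01 = $34.89
Social Security tax: $3488.55 × 0.045 = $156.98
Dental plan: $96.26
Total deductions = $104.66 + $34.89 + $156.98 + $96.26 = $392.79
Net pay = $3488.55 − $392.79 = $3095.76

$3095.76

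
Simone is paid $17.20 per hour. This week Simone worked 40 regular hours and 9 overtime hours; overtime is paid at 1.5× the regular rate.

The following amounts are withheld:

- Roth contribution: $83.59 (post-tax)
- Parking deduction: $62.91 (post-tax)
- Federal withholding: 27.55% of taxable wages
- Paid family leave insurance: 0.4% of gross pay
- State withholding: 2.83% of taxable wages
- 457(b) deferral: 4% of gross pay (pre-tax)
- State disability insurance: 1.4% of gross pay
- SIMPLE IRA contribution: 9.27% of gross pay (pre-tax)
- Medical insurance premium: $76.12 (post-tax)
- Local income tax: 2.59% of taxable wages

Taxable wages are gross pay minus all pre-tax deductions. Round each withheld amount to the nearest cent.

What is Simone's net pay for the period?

$295.78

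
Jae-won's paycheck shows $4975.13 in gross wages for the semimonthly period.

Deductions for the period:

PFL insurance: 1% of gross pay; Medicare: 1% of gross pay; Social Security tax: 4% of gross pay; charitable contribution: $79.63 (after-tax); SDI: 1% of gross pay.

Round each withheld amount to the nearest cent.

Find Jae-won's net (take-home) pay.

PFL insurance: $4975.13 × 0.01 = $49.75
Medicare: $4975.13 × 0.01 = $49.75
SDI: $4975.13 × 0.01 = $49.75
Social Security tax: $4975.13 × 0.04 = $199.01
Charitable contribution: $79.63
Total deductions = $49.75 + $49.75 + $49.75 + $199.01 + $79.63 = $427.89
Net pay = $4975.13 − $427.89 = $4547.24

$4547.24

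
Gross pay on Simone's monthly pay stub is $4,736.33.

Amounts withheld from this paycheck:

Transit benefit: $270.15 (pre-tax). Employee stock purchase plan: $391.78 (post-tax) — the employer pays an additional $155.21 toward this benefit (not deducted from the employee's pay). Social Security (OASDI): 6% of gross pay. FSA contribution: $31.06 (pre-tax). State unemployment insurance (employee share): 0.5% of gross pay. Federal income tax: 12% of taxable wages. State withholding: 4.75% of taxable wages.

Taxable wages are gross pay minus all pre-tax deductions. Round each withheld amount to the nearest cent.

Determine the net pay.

Transit benefit: $270.15
FSA contribution: $31.06
Pre-tax total = $270.15 + $31.06 = $301.21
Taxable wages = $4,736.33 − $301.21 = $4,435.12
State withholding: $4,435.12 × 0.0475 = $210.67
Federal income tax: $4,435.12 × 0.12 = $532.21
State unemployment insurance (employee share): $4,736.33 × 0.005 = $23.68
Social Security (OASDI): $4,736.33 × 0.06 = $284.18
Employee stock purchase plan: $391.78
(Employer's $155.21 toward employee stock purchase plan is not withheld from the employee.)
Total deductions = $270.15 + $31.06 + $210.67 + $532.21 + $23.68 + $284.18 + $391.78 = $1,743.73
Net pay = $4,736.33 − $1,743.73 = $2,992.60

$2,992.60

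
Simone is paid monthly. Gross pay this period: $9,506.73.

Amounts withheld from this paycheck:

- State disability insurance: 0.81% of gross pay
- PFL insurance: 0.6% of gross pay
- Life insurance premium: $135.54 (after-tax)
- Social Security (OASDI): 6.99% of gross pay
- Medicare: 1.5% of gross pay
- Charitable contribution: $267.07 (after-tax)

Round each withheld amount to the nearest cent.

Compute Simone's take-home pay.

$8,162.96

Social Security (OASDI): $9,506.73 × 0.0699 = $664.52
State disability insurance: $9,506.73 × 0.0081 = $77.00
Medicare: $9,506.73 × 0.015 = $142.60
PFL insurance: $9,506.73 × 0.006 = $57.04
Charitable contribution: $267.07
Life insurance premium: $135.54
Total deductions = $664.52 + $77.00 + $142.60 + $57.04 + $267.07 + $135.54 = $1,343.77
Net pay = $9,506.73 − $1,343.77 = $8,162.96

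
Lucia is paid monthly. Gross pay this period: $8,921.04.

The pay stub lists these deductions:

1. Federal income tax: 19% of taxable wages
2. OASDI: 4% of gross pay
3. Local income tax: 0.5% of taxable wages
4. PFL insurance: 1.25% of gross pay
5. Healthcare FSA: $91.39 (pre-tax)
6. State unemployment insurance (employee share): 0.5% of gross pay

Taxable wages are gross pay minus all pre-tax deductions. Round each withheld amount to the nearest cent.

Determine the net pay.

$6,594.91

Healthcare FSA: $91.39
Taxable wages = $8,921.04 − $91.39 = $8,829.65
Federal income tax: $8,829.65 × 0.19 = $1,677.63
Local income tax: $8,829.65 × 0.005 = $44.15
State unemployment insurance (employee share): $8,921.04 × 0.005 = $44.61
PFL insurance: $8,921.04 × 0.0125 = $111.51
OASDI: $8,921.04 × 0.04 = $356.84
Total deductions = $91.39 + $1,677.63 + $44.15 + $44.61 + $111.51 + $356.84 = $2,326.13
Net pay = $8,921.04 − $2,326.13 = $6,594.91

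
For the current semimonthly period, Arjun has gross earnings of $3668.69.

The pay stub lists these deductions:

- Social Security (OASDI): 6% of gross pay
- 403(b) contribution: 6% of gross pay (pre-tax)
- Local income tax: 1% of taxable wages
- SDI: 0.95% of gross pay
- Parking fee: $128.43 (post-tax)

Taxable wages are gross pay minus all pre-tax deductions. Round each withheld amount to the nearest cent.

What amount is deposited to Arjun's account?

$3030.68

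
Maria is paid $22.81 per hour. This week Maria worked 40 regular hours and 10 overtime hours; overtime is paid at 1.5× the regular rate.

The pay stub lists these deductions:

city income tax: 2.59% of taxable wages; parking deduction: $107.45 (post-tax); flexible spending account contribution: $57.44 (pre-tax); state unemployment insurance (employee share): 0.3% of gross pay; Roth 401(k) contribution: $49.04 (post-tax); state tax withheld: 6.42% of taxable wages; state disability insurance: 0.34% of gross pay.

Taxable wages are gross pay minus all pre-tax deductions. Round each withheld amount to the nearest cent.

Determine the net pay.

Regular pay: 40 × $22.81 = $912.40
Overtime pay: 10 × $22.81 × 1.5 = $342.15
Gross pay = $912.40 + $342.15 = $1,254.55
Flexible spending account contribution: $57.44
Taxable wages = $1,254.55 − $57.44 = $1,197.11
City income tax: $1,197.11 × 0.0259 = $31.01
State tax withheld: $1,197.11 × 0.0642 = $76.85
State unemployment insurance (employee share): $1,254.55 × 0.003 = $3.76
State disability insurance: $1,254.55 × 0.0034 = $4.27
Roth 401(k) contribution: $49.04
Parking deduction: $107.45
Total deductions = $57.44 + $31.01 + $76.85 + $3.76 + $4.27 + $49.04 + $107.45 = $329.82
Net pay = $1,254.55 − $329.82 = $924.73

$924.73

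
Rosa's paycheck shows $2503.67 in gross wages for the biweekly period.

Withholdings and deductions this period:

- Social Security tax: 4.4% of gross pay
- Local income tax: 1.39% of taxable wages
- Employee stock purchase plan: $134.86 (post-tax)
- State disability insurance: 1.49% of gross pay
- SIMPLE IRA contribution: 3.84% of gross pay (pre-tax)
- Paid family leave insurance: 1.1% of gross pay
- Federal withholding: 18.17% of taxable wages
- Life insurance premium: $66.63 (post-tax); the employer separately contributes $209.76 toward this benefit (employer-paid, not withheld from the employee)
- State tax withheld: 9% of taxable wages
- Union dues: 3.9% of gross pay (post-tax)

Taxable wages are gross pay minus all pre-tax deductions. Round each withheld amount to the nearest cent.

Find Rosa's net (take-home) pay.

$1245.81

SIMPLE IRA contribution: $2503.67 × 0.0384 = $96.14
Taxable wages = $2503.67 − $96.14 = $2407.53
Local income tax: $2407.53 × 0.0139 = $33.46
Federal withholding: $2407.53 × 0.1817 = $437.45
State tax withheld: $2407.53 × 0.09 = $216.68
State disability insurance: $2503.67 × 0.0149 = $37.30
Paid family leave insurance: $2503.67 × 0.011 = $27.54
Social Security tax: $2503.67 × 0.044 = $110.16
Employee stock purchase plan: $134.86
Life insurance premium: $66.63
Union dues: $2503.67 × 0.039 = $97.64
(Employer's $209.76 toward life insurance premium is not withheld from the employee.)
Total deductions = $96.14 + $33.46 + $437.45 + $216.68 + $37.30 + $27.54 + $110.16 + $134.86 + $66.63 + $97.64 = $1257.86
Net pay = $2503.67 − $1257.86 = $1245.81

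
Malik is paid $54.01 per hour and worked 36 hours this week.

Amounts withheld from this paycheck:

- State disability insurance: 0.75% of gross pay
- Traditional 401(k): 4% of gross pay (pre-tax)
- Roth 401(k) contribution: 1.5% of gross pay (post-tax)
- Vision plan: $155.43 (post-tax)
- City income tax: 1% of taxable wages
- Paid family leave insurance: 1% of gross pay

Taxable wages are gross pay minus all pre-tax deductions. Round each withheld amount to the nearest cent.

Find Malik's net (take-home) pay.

$1629.30

Gross pay: 36 × $54.01 = $1944.36
Traditional 401(k): $1944.36 × 0.04 = $77.77
Taxable wages = $1944.36 − $77.77 = $1866.59
City income tax: $1866.59 × 0.01 = $18.67
Paid family leave insurance: $1944.36 × 0.01 = $19.44
State disability insurance: $1944.36 × 0.0075 = $14.58
Roth 401(k) contribution: $1944.36 × 0.015 = $29.17
Vision plan: $155.43
Total deductions = $77.77 + $18.67 + $19.44 + $14.58 + $29.17 + $155.43 = $315.06
Net pay = $1944.36 − $315.06 = $1629.30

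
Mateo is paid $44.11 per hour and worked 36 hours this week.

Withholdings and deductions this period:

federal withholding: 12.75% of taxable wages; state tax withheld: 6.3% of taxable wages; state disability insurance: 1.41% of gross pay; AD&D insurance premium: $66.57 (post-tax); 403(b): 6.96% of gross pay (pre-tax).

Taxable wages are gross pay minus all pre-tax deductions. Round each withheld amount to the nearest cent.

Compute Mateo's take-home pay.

Gross pay: 36 × $44.11 = $1587.96
403(b): $1587.96 × 0.0696 = $110.52
Taxable wages = $1587.96 − $110.52 = $1477.44
State tax withheld: $1477.44 × 0.063 = $93.08
Federal withholding: $1477.44 × 0.1275 = $188.37
State disability insurance: $1587.96 × 0.0141 = $22.39
AD&D insurance premium: $66.57
Total deductions = $110.52 + $93.08 + $188.37 + $22.39 + $66.57 = $480.93
Net pay = $1587.96 − $480.93 = $1107.03

$1107.03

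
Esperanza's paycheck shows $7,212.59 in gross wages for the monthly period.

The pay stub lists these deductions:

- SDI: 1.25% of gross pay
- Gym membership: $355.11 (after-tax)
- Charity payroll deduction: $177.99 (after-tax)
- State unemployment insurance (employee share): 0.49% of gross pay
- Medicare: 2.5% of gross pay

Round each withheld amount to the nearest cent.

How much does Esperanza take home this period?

$6,373.68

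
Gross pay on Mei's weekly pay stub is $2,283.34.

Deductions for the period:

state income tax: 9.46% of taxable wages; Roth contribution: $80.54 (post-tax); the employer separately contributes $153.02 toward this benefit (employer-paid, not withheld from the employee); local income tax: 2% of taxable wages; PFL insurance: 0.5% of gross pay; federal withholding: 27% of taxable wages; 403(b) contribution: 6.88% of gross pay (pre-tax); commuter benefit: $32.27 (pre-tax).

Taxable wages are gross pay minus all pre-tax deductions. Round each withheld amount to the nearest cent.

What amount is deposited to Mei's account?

403(b) contribution: $2,283.34 × 0.0688 = $157.09
Commuter benefit: $32.27
Pre-tax total = $157.09 + $32.27 = $189.36
Taxable wages = $2,283.34 − $189.36 = $2,093.98
State income tax: $2,093.98 × 0.0946 = $198.09
Federal withholding: $2,093.98 × 0.27 = $565.37
Local income tax: $2,093.98 × 0.02 = $41.88
PFL insurance: $2,283.34 × 0.005 = $11.42
Roth contribution: $80.54
(Employer's $153.02 toward Roth contribution is not withheld from the employee.)
Total deductions = $157.09 + $32.27 + $198.09 + $565.37 + $41.88 + $11.42 + $80.54 = $1,086.66
Net pay = $2,283.34 − $1,086.66 = $1,196.68

$1,196.68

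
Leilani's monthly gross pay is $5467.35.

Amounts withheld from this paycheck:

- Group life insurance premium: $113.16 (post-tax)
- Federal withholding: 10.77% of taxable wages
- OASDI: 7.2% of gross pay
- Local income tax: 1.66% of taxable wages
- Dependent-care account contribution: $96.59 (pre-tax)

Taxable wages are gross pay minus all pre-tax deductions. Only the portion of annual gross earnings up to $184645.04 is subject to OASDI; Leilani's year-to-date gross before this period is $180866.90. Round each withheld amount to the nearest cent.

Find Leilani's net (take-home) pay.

Dependent-care account contribution: $96.59
Taxable wages = $5467.35 − $96.59 = $5370.76
Federal withholding: $5370.76 × 0.1077 = $578.43
Local income tax: $5370.76 × 0.0166 = $89.15
OASDI: only $184645.04 − $180866.90 = $3778.14 of this check is subject → $3778.14 × 0.072 = $272.03
Group life insurance premium: $113.16
Total deductions = $96.59 + $578.43 + $89.15 + $272.03 + $113.16 = $1149.36
Net pay = $5467.35 − $1149.36 = $4317.99

$4317.99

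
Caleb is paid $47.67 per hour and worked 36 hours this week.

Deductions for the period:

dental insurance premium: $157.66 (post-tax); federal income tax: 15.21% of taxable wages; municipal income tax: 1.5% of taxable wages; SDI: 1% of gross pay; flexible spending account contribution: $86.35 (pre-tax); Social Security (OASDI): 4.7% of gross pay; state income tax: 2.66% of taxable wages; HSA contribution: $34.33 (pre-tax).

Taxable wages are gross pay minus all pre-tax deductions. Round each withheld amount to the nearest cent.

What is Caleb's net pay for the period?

$1030.92

Gross pay: 36 × $47.67 = $1716.12
Flexible spending account contribution: $86.35
HSA contribution: $34.33
Pre-tax total = $86.35 + $34.33 = $120.68
Taxable wages = $1716.12 − $120.68 = $1595.44
Municipal income tax: $1595.44 × 0.015 = $23.93
Federal income tax: $1595.44 × 0.1521 = $242.67
State income tax: $1595.44 × 0.0266 = $42.44
Social Security (OASDI): $1716.12 × 0.047 = $80.66
SDI: $1716.12 × 0.01 = $17.16
Dental insurance premium: $157.66
Total deductions = $86.35 + $34.33 + $23.93 + $242.67 + $42.44 + $80.66 + $17.16 + $157.66 = $685.20
Net pay = $1716.12 − $685.20 = $1030.92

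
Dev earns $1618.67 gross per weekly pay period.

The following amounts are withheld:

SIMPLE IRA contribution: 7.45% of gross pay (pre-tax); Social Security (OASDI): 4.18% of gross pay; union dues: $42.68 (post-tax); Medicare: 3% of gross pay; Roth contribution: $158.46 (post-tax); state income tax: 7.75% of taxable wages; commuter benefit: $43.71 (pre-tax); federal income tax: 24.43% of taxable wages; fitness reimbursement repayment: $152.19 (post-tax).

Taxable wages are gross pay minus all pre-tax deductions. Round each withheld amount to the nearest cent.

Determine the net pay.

$516.81

SIMPLE IRA contribution: $1618.67 × 0.0745 = $120.59
Commuter benefit: $43.71
Pre-tax total = $120.59 + $43.71 = $164.30
Taxable wages = $1618.67 − $164.30 = $1454.37
Federal income tax: $1454.37 × 0.2443 = $355.30
State income tax: $1454.37 × 0.0775 = $112.71
Social Security (OASDI): $1618.67 × 0.0418 = $67.66
Medicare: $1618.67 × 0.03 = $48.56
Roth contribution: $158.46
Fitness reimbursement repayment: $152.19
Union dues: $42.68
Total deductions = $120.59 + $43.71 + $355.30 + $112.71 + $67.66 + $48.56 + $158.46 + $152.19 + $42.68 = $1101.86
Net pay = $1618.67 − $1101.86 = $516.81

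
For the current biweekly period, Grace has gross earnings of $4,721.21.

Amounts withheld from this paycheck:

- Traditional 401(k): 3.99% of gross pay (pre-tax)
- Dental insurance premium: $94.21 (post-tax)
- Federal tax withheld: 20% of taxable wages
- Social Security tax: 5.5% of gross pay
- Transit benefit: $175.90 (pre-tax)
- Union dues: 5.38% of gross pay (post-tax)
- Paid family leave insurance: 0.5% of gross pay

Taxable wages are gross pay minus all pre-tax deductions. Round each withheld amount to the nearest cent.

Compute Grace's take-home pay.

Transit benefit: $175.90
Traditional 401(k): $4,721.21 × 0.0399 = $188.38
Pre-tax total = $175.90 + $188.38 = $364.28
Taxable wages = $4,721.21 − $364.28 = $4,356.93
Federal tax withheld: $4,356.93 × 0.2 = $871.39
Social Security tax: $4,721.21 × 0.055 = $259.67
Paid family leave insurance: $4,721.21 × 0.005 = $23.61
Dental insurance premium: $94.21
Union dues: $4,721.21 × 0.0538 = $254.00
Total deductions = $175.90 + $188.38 + $871.39 + $259.67 + $23.61 + $94.21 + $254.00 = $1,867.16
Net pay = $4,721.21 − $1,867.16 = $2,854.05

$2,854.05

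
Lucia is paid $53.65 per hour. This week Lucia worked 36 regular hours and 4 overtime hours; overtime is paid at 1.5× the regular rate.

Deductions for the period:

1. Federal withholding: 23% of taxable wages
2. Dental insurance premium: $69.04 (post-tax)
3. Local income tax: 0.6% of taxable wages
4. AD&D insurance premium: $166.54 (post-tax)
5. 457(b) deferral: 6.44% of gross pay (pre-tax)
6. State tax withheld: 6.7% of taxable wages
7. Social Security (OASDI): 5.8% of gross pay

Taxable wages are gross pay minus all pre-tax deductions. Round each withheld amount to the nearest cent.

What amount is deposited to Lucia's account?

Regular pay: 36 × $53.65 = $1,931.40
Overtime pay: 4 × $53.65 × 1.5 = $321.90
Gross pay = $1,931.40 + $321.90 = $2,253.30
457(b) deferral: $2,253.30 × 0.0644 = $145.11
Taxable wages = $2,253.30 − $145.11 = $2,108.19
Federal withholding: $2,108.19 × 0.23 = $484.88
State tax withheld: $2,108.19 × 0.067 = $141.25
Local income tax: $2,108.19 × 0.006 = $12.65
Social Security (OASDI): $2,253.30 × 0.058 = $130.69
AD&D insurance premium: $166.54
Dental insurance premium: $69.04
Total deductions = $145.11 + $484.88 + $141.25 + $12.65 + $130.69 + $166.54 + $69.04 = $1,150.16
Net pay = $2,253.30 − $1,150.16 = $1,103.14

$1,103.14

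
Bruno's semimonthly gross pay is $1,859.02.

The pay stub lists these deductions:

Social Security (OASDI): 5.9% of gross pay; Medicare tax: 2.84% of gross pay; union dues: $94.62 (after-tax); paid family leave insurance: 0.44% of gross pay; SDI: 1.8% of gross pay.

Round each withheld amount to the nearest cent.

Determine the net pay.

Paid family leave insurance: $1,859.02 × 0.0044 = $8.18
SDI: $1,859.02 × 0.018 = $33.46
Medicare tax: $1,859.02 × 0.0284 = $52.80
Social Security (OASDI): $1,859.02 × 0.059 = $109.68
Union dues: $94.62
Total deductions = $8.18 + $33.46 + $52.80 + $109.68 + $94.62 = $298.74
Net pay = $1,859.02 − $298.74 = $1,560.28

$1,560.28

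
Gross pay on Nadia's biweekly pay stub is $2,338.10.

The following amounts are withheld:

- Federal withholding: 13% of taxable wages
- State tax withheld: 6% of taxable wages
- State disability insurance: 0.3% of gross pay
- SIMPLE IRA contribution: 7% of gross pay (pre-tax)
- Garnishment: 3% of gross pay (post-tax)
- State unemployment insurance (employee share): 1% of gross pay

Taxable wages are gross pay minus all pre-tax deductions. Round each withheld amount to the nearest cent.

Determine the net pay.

SIMPLE IRA contribution: $2,338.10 × 0.07 = $163.67
Taxable wages = $2,338.10 − $163.67 = $2,174.43
Federal withholding: $2,174.43 × 0.13 = $282.68
State tax withheld: $2,174.43 × 0.06 = $130.47
State unemployment insurance (employee share): $2,338.10 × 0.01 = $23.38
State disability insurance: $2,338.10 × 0.003 = $7.01
Garnishment: $2,338.10 × 0.03 = $70.14
Total deductions = $163.67 + $282.68 + $130.47 + $23.38 + $7.01 + $70.14 = $677.35
Net pay = $2,338.10 − $677.35 = $1,660.75

$1,660.75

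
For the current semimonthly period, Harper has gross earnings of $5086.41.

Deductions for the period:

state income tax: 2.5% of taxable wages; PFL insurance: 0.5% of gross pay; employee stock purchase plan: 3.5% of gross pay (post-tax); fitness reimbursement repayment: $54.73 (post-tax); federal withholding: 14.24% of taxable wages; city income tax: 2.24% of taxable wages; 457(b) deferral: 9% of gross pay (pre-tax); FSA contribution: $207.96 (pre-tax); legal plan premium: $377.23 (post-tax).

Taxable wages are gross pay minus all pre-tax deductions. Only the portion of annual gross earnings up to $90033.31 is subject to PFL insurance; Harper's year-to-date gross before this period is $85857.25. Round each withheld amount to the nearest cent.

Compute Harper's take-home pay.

$2950.77

FSA contribution: $207.96
457(b) deferral: $5086.41 × 0.09 = $457.78
Pre-tax total = $207.96 + $457.78 = $665.74
Taxable wages = $5086.41 − $665.74 = $4420.67
City income tax: $4420.67 × 0.0224 = $99.02
State income tax: $4420.67 × 0.025 = $110.52
Federal withholding: $4420.67 × 0.1424 = $629.50
PFL insurance: only $90033.31 − $85857.25 = $4176.06 of this check is subject → $4176.06 × 0.005 = $20.88
Fitness reimbursement repayment: $54.73
Employee stock purchase plan: $5086.41 × 0.035 = $178.02
Legal plan premium: $377.23
Total deductions = $207.96 + $457.78 + $99.02 + $110.52 + $629.50 + $20.88 + $54.73 + $178.02 + $377.23 = $2135.64
Net pay = $5086.41 − $2135.64 = $2950.77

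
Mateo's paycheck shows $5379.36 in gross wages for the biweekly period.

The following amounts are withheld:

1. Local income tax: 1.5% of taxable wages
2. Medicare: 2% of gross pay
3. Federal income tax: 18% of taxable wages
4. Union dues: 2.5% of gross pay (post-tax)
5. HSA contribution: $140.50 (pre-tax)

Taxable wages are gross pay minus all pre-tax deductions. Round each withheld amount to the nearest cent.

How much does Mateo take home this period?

HSA contribution: $140.50
Taxable wages = $5379.36 − $140.50 = $5238.86
Local income tax: $5238.86 × 0.015 = $78.58
Federal income tax: $5238.86 × 0.18 = $942.99
Medicare: $5379.36 × 0.02 = $107.59
Union dues: $5379.36 × 0.025 = $134.48
Total deductions = $140.50 + $78.58 + $942.99 + $107.59 + $134.48 = $1404.14
Net pay = $5379.36 − $1404.14 = $3975.22

$3975.22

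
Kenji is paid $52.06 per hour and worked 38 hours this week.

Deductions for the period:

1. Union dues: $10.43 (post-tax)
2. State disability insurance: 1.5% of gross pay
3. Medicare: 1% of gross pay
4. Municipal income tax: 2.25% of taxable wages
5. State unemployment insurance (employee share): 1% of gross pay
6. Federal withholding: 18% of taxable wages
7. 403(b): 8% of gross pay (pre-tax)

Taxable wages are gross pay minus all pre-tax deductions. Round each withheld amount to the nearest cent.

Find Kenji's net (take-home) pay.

$1371.81

Gross pay: 38 × $52.06 = $1978.28
403(b): $1978.28 × 0.08 = $158.26
Taxable wages = $1978.28 − $158.26 = $1820.02
Federal withholding: $1820.02 × 0.18 = $327.60
Municipal income tax: $1820.02 × 0.0225 = $40.95
Medicare: $1978.28 × 0.01 = $19.78
State unemployment insurance (employee share): $1978.28 × 0.01 = $19.78
State disability insurance: $1978.28 × 0.015 = $29.67
Union dues: $10.43
Total deductions = $158.26 + $327.60 + $40.95 + $19.78 + $19.78 + $29.67 + $10.43 = $606.47
Net pay = $1978.28 − $606.47 = $1371.81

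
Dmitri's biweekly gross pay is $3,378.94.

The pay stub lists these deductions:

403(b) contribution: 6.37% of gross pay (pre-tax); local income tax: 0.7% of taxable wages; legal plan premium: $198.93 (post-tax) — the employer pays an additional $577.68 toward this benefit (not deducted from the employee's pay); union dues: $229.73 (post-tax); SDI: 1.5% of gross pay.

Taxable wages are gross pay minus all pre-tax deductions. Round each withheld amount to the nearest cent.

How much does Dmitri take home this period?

$2,662.21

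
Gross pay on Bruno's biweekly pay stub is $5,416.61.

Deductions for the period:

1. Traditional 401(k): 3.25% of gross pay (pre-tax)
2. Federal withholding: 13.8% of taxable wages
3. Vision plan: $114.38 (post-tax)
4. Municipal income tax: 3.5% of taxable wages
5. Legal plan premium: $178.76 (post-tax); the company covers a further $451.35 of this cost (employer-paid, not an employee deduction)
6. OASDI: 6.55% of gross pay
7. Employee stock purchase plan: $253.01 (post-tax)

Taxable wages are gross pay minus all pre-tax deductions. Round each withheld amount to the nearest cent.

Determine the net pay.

$3,433.01

Traditional 401(k): $5,416.61 × 0.0325 = $176.04
Taxable wages = $5,416.61 − $176.04 = $5,240.57
Federal withholding: $5,240.57 × 0.138 = $723.20
Municipal income tax: $5,240.57 × 0.035 = $183.42
OASDI: $5,416.61 × 0.0655 = $354.79
Legal plan premium: $178.76
Vision plan: $114.38
Employee stock purchase plan: $253.01
(Employer's $451.35 toward legal plan premium is not withheld from the employee.)
Total deductions = $176.04 + $723.20 + $183.42 + $354.79 + $178.76 + $114.38 + $253.01 = $1,983.60
Net pay = $5,416.61 − $1,983.60 = $3,433.01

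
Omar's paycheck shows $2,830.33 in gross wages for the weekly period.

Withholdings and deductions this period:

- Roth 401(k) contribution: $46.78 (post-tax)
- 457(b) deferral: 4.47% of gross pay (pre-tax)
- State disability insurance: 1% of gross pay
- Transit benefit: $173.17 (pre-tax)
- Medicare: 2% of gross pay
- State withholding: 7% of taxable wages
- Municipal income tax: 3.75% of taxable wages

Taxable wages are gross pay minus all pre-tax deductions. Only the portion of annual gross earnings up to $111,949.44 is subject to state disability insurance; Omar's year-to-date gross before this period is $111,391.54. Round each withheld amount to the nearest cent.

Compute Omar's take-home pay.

457(b) deferral: $2,830.33 × 0.0447 = $126.52
Transit benefit: $173.17
Pre-tax total = $126.52 + $173.17 = $299.69
Taxable wages = $2,830.33 − $299.69 = $2,530.64
State withholding: $2,530.64 × 0.07 = $177.14
Municipal income tax: $2,530.64 × 0.0375 = $94.90
State disability insurance: only $111,949.44 − $111,391.54 = $557.90 of this check is subject → $557.90 × 0.01 = $5.58
Medicare: $2,830.33 × 0.02 = $56.61
Roth 401(k) contribution: $46.78
Total deductions = $126.52 + $173.17 + $177.14 + $94.90 + $5.58 + $56.61 + $46.78 = $680.70
Net pay = $2,830.33 − $680.70 = $2,149.63

$2,149.63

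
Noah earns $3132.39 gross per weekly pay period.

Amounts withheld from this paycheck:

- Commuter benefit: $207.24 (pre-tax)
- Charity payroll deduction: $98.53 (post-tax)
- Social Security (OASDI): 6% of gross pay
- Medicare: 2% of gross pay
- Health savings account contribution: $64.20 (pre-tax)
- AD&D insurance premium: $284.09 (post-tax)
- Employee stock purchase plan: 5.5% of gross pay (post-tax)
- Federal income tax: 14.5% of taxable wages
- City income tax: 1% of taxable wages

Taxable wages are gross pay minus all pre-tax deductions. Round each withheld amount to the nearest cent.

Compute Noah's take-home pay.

Commuter benefit: $207.24
Health savings account contribution: $64.20
Pre-tax total = $207.24 + $64.20 = $271.44
Taxable wages = $3132.39 − $271.44 = $2860.95
City income tax: $2860.95 × 0.01 = $28.61
Federal income tax: $2860.95 × 0.145 = $414.84
Social Security (OASDI): $3132.39 × 0.06 = $187.94
Medicare: $3132.39 × 0.02 = $62.65
AD&D insurance premium: $284.09
Employee stock purchase plan: $3132.39 × 0.055 = $172.28
Charity payroll deduction: $98.53
Total deductions = $207.24 + $64.20 + $28.61 + $414.84 + $187.94 + $62.65 + $284.09 + $172.28 + $98.53 = $1520.38
Net pay = $3132.39 − $1520.38 = $1612.01

$1612.01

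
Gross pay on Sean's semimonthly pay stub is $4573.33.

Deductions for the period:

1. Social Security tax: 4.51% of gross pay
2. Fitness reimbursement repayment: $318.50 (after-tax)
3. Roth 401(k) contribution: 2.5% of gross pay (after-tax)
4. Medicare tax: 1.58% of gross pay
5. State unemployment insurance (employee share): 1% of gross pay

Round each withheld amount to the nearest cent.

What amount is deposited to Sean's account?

Social Security tax: $4573.33 × 0.0451 = $206.26
State unemployment insurance (employee share): $4573.33 × 0.01 = $45.73
Medicare tax: $4573.33 × 0.0158 = $72.26
Fitness reimbursement repayment: $318.50
Roth 401(k) contribution: $4573.33 × 0.025 = $114.33
Total deductions = $206.26 + $45.73 + $72.26 + $318.50 + $114.33 = $757.08
Net pay = $4573.33 − $757.08 = $3816.25

$3816.25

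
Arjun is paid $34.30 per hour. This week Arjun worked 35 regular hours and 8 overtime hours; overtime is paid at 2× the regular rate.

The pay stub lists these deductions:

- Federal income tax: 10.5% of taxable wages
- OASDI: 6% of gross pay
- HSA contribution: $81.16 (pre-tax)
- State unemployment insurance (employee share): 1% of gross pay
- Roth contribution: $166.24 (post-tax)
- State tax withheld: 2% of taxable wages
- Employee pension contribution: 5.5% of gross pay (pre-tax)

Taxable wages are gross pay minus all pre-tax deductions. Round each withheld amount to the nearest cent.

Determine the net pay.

Regular pay: 35 × $34.30 = $1,200.50
Overtime pay: 8 × $34.30 × 2 = $548.80
Gross pay = $1,200.50 + $548.80 = $1,749.30
HSA contribution: $81.16
Employee pension contribution: $1,749.30 × 0.055 = $96.21
Pre-tax total = $81.16 + $96.21 = $177.37
Taxable wages = $1,749.30 − $177.37 = $1,571.93
State tax withheld: $1,571.93 × 0.02 = $31.44
Federal income tax: $1,571.93 × 0.105 = $165.05
State unemployment insurance (employee share): $1,749.30 × 0.01 = $17.49
OASDI: $1,749.30 × 0.06 = $104.96
Roth contribution: $166.24
Total deductions = $81.16 + $96.21 + $31.44 + $165.05 + $17.49 + $104.96 + $166.24 = $662.55
Net pay = $1,749.30 − $662.55 = $1,086.75

$1,086.75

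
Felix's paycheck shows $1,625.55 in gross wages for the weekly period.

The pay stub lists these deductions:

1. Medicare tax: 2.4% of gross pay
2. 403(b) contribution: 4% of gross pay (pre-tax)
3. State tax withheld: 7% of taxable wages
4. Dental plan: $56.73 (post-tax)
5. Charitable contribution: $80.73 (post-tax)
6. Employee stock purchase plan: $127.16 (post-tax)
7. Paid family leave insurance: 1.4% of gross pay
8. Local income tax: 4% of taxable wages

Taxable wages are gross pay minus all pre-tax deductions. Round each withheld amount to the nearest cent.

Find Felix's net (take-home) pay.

403(b) contribution: $1,625.55 × 0.04 = $65.02
Taxable wages = $1,625.55 − $65.02 = $1,560.53
Local income tax: $1,560.53 × 0.04 = $62.42
State tax withheld: $1,560.53 × 0.07 = $109.24
Medicare tax: $1,625.55 × 0.024 = $39.01
Paid family leave insurance: $1,625.55 × 0.014 = $22.76
Charitable contribution: $80.73
Dental plan: $56.73
Employee stock purchase plan: $127.16
Total deductions = $65.02 + $62.42 + $109.24 + $39.01 + $22.76 + $80.73 + $56.73 + $127.16 = $563.07
Net pay = $1,625.55 − $563.07 = $1,062.48

$1,062.48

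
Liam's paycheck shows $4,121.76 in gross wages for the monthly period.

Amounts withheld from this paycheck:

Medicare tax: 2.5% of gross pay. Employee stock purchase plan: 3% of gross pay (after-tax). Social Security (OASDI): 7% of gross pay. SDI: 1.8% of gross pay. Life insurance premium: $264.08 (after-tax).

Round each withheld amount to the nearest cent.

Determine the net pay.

$3,268.28

Social Security (OASDI): $4,121.76 × 0.07 = $288.52
SDI: $4,121.76 × 0.018 = $74.19
Medicare tax: $4,121.76 × 0.025 = $103.04
Employee stock purchase plan: $4,121.76 × 0.03 = $123.65
Life insurance premium: $264.08
Total deductions = $288.52 + $74.19 + $103.04 + $123.65 + $264.08 = $853.48
Net pay = $4,121.76 − $853.48 = $3,268.28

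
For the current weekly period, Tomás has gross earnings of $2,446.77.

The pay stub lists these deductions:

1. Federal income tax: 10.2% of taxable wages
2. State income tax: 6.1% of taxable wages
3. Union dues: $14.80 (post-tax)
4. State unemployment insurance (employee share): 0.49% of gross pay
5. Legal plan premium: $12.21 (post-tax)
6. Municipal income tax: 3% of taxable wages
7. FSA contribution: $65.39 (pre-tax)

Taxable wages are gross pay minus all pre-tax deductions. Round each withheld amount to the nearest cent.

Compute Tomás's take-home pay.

FSA contribution: $65.39
Taxable wages = $2,446.77 − $65.39 = $2,381.38
Federal income tax: $2,381.38 × 0.102 = $242.90
State income tax: $2,381.38 × 0.061 = $145.26
Municipal income tax: $2,381.38 × 0.03 = $71.44
State unemployment insurance (employee share): $2,446.77 × 0.0049 = $11.99
Legal plan premium: $12.21
Union dues: $14.80
Total deductions = $65.39 + $242.90 + $145.26 + $71.44 + $11.99 + $12.21 + $14.80 = $563.99
Net pay = $2,446.77 − $563.99 = $1,882.78

$1,882.78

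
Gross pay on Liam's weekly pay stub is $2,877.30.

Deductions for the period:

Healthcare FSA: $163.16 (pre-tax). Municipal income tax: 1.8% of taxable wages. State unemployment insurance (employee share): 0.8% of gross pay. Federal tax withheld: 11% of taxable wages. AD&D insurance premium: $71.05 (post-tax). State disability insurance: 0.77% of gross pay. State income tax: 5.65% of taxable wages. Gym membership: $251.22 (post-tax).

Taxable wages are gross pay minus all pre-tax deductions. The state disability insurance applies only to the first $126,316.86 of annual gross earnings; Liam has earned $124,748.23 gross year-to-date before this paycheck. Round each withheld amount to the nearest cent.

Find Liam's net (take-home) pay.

$1,856.01

Healthcare FSA: $163.16
Taxable wages = $2,877.30 − $163.16 = $2,714.14
State income tax: $2,714.14 × 0.0565 = $153.35
Municipal income tax: $2,714.14 × 0.018 = $48.85
Federal tax withheld: $2,714.14 × 0.11 = $298.56
State disability insurance: only $126,316.86 − $124,748.23 = $1,568.63 of this check is subject → $1,568.63 × 0.0077 = $12.08
State unemployment insurance (employee share): $2,877.30 × 0.008 = $23.02
AD&D insurance premium: $71.05
Gym membership: $251.22
Total deductions = $163.16 + $153.35 + $48.85 + $298.56 + $12.08 + $23.02 + $71.05 + $251.22 = $1,021.29
Net pay = $2,877.30 − $1,021.29 = $1,856.01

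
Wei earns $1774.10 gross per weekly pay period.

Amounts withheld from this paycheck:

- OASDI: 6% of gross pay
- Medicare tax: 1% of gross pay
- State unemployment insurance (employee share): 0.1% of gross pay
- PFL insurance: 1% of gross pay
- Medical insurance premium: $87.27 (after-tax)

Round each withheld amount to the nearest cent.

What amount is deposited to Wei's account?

OASDI: $1774.10 × 0.06 = $106.45
State unemployment insurance (employee share): $1774.10 × 0.001 = $1.77
PFL insurance: $1774.10 × 0.01 = $17.74
Medicare tax: $1774.10 × 0.01 = $17.74
Medical insurance premium: $87.27
Total deductions = $106.45 + $1.77 + $17.74 + $17.74 + $87.27 = $230.97
Net pay = $1774.10 − $230.97 = $1543.13

$1543.13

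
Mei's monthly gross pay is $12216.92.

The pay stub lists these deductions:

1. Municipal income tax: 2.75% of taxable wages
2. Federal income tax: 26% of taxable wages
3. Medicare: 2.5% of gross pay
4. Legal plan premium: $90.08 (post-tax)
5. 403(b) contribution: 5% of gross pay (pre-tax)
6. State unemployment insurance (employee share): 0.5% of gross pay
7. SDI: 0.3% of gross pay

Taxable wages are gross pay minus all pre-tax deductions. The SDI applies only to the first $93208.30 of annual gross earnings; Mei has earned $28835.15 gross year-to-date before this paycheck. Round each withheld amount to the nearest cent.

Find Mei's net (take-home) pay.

403(b) contribution: $12216.92 × 0.05 = $610.85
Taxable wages = $12216.92 − $610.85 = $11606.07
Federal income tax: $11606.07 × 0.26 = $3017.58
Municipal income tax: $11606.07 × 0.0275 = $319.17
Medicare: $12216.92 × 0.025 = $305.42
SDI: cap not yet reached, full $12216.92 is subject → $12216.92 × 0.003 = $36.65
State unemployment insurance (employee share): $12216.92 × 0.005 = $61.08
Legal plan premium: $90.08
Total deductions = $610.85 + $3017.58 + $319.17 + $305.42 + $36.65 + $61.08 + $90.08 = $4440.83
Net pay = $12216.92 − $4440.83 = $7776.09

$7776.09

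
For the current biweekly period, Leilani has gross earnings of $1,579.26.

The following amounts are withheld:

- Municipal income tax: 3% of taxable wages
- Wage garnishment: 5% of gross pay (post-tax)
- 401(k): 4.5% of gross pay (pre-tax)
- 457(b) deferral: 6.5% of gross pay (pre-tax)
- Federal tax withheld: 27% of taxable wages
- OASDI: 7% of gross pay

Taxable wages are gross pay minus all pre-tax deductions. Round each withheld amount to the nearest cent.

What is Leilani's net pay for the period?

$794.36

457(b) deferral: $1,579.26 × 0.065 = $102.65
401(k): $1,579.26 × 0.045 = $71.07
Pre-tax total = $102.65 + $71.07 = $173.72
Taxable wages = $1,579.26 − $173.72 = $1,405.54
Municipal income tax: $1,405.54 × 0.03 = $42.17
Federal tax withheld: $1,405.54 × 0.27 = $379.50
OASDI: $1,579.26 × 0.07 = $110.55
Wage garnishment: $1,579.26 × 0.05 = $78.96
Total deductions = $102.65 + $71.07 + $42.17 + $379.50 + $110.55 + $78.96 = $784.90
Net pay = $1,579.26 − $784.90 = $794.36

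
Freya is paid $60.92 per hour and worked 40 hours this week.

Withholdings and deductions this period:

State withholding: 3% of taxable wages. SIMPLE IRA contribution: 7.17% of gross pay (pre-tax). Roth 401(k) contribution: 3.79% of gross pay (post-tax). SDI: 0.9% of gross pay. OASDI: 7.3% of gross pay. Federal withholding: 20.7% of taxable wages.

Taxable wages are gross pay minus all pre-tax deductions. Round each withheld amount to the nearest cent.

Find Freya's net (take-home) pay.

$1433.80

Gross pay: 40 × $60.92 = $2436.80
SIMPLE IRA contribution: $2436.80 × 0.0717 = $174.72
Taxable wages = $2436.80 − $174.72 = $2262.08
Federal withholding: $2262.08 × 0.207 = $468.25
State withholding: $2262.08 × 0.03 = $67.86
OASDI: $2436.80 × 0.073 = $177.89
SDI: $2436.80 × 0.009 = $21.93
Roth 401(k) contribution: $2436.80 × 0.0379 = $92.35
Total deductions = $174.72 + $468.25 + $67.86 + $177.89 + $21.93 + $92.35 = $1003.00
Net pay = $2436.80 − $1003.00 = $1433.80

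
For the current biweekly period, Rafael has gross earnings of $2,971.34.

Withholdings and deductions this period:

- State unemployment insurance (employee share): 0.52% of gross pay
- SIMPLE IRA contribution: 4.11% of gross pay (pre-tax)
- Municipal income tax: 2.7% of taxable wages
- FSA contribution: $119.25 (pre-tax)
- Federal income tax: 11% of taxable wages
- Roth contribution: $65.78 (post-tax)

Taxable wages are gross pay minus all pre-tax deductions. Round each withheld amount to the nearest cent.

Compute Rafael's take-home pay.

SIMPLE IRA contribution: $2,971.34 × 0.0411 = $122.12
FSA contribution: $119.25
Pre-tax total = $122.12 + $119.25 = $241.37
Taxable wages = $2,971.34 − $241.37 = $2,729.97
Federal income tax: $2,729.97 × 0.11 = $300.30
Municipal income tax: $2,729.97 × 0.027 = $73.71
State unemployment insurance (employee share): $2,971.34 × 0.0052 = $15.45
Roth contribution: $65.78
Total deductions = $122.12 + $119.25 + $300.30 + $73.71 + $15.45 + $65.78 = $696.61
Net pay = $2,971.34 − $696.61 = $2,274.73

$2,274.73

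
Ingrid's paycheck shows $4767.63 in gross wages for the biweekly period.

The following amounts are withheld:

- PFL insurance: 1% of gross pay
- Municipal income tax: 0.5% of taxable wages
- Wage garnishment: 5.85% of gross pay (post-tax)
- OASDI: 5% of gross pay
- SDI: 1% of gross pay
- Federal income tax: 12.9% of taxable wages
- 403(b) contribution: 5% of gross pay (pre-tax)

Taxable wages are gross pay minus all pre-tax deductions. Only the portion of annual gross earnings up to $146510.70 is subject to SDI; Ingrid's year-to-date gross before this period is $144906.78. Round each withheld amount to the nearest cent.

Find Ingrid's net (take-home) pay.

403(b) contribution: $4767.63 × 0.05 = $238.38
Taxable wages = $4767.63 − $238.38 = $4529.25
Federal income tax: $4529.25 × 0.129 = $584.27
Municipal income tax: $4529.25 × 0.005 = $22.65
PFL insurance: $4767.63 × 0.01 = $47.68
OASDI: $4767.63 × 0.05 = $238.38
SDI: only $146510.70 − $144906.78 = $1603.92 of this check is subject → $1603.92 × 0.01 = $16.04
Wage garnishment: $4767.63 × 0.0585 = $278.91
Total deductions = $238.38 + $584.27 + $22.65 + $47.68 + $238.38 + $16.04 + $278.91 = $1426.31
Net pay = $4767.63 − $1426.31 = $3341.32

$3341.32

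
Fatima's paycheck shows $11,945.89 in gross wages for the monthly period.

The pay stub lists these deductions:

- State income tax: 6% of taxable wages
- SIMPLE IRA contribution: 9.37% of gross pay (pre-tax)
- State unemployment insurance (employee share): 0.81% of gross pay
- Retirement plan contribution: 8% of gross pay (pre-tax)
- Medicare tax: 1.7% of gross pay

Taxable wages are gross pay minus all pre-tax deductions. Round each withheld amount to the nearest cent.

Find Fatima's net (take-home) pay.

Retirement plan contribution: $11,945.89 × 0.08 = $955.67
SIMPLE IRA contribution: $11,945.89 × 0.0937 = $1,119.33
Pre-tax total = $955.67 + $1,119.33 = $2,075.00
Taxable wages = $11,945.89 − $2,075.00 = $9,870.89
State income tax: $9,870.89 × 0.06 = $592.25
Medicare tax: $11,945.89 × 0.017 = $203.08
State unemployment insurance (employee share): $11,945.89 × 0.0081 = $96.76
Total deductions = $955.67 + $1,119.33 + $592.25 + $203.08 + $96.76 = $2,967.09
Net pay = $11,945.89 − $2,967.09 = $8,978.80

$8,978.80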